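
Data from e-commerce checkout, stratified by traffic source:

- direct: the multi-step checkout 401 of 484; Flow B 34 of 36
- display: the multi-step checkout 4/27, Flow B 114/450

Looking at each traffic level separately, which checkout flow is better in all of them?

Direct: the multi-step checkout 401/484 = 82.9%, Flow B 34/36 = 94.4% → Flow B
Display: the multi-step checkout 4/27 = 14.8%, Flow B 114/450 = 25.3% → Flow B
Flow B has the higher rate in both groups.

Flow B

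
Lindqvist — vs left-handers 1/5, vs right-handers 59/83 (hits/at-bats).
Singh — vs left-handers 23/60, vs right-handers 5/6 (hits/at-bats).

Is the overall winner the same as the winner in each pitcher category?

No

Vs left-handers: Lindqvist 1/5 = 20.0%, Singh 23/60 = 38.3% → Singh
Vs right-handers: Lindqvist 59/83 = 71.1%, Singh 5/6 = 83.3% → Singh
Overall: Lindqvist 60/88 = 68.2%, Singh 28/66 = 42.4% → Lindqvist
Singh wins each pitcher group but Lindqvist wins overall — the comparison reverses. Singh's at-bats skew toward vs left-handers, which has a lower base rate.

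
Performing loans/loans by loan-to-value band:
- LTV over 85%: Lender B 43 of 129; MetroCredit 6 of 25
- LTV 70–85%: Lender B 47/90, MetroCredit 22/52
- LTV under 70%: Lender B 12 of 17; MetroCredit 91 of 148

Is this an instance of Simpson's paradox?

LTV over 85%: Lender B 43/129 = 33.3%, MetroCredit 6/25 = 24.0% → Lender B
LTV 70–85%: Lender B 47/90 = 52.2%, MetroCredit 22/52 = 42.3% → Lender B
LTV under 70%: Lender B 12/17 = 70.6%, MetroCredit 91/148 = 61.5% → Lender B
Overall: Lender B 102/236 = 43.2%, MetroCredit 119/225 = 52.9% → MetroCredit
Lender B wins each loan-to-value group but MetroCredit wins overall — the comparison reverses. Lender B's loans skew toward LTV over 85%, which has a lower base rate.

Yes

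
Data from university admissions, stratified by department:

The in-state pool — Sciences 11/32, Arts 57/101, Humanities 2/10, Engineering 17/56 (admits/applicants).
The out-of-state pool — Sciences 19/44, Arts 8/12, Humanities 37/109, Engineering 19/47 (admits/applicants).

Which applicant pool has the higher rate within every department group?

the out-of-state pool

Sciences: the in-state pool 11/32 = 34.4%, the out-of-state pool 19/44 = 43.2% → the out-of-state pool
Arts: the in-state pool 57/101 = 56.4%, the out-of-state pool 8/12 = 66.7% → the out-of-state pool
Humanities: the in-state pool 2/10 = 20.0%, the out-of-state pool 37/109 = 33.9% → the out-of-state pool
Engineering: the in-state pool 17/56 = 30.4%, the out-of-state pool 19/47 = 40.4% → the out-of-state pool
The out-of-state pool has the higher rate in all 4 groups.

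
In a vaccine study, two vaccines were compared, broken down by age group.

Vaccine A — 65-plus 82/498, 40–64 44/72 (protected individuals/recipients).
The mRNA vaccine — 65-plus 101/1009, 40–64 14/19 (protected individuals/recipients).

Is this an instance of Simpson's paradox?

No

65-plus: Vaccine A 82/498 = 16.5%, the mRNA vaccine 101/1009 = 10.0% → Vaccine A
40–64: Vaccine A 44/72 = 61.1%, the mRNA vaccine 14/19 = 73.7% → the mRNA vaccine
Overall: Vaccine A 126/570 = 22.1%, the mRNA vaccine 115/1028 = 11.2% → Vaccine A
Neither sweeps: Vaccine A wins 1 of 2 groups, the mRNA vaccine wins 1. Vaccine A wins overall but not every group — no Simpson reversal.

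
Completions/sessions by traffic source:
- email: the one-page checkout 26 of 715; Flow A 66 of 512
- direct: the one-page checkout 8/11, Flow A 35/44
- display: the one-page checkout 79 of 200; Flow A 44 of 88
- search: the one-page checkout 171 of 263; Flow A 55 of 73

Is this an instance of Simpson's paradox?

Email: the one-page checkout 26/715 = 3.6%, Flow A 66/512 = 12.9% → Flow A
Direct: the one-page checkout 8/11 = 72.7%, Flow A 35/44 = 79.5% → Flow A
Display: the one-page checkout 79/200 = 39.5%, Flow A 44/88 = 50.0% → Flow A
Search: the one-page checkout 171/263 = 65.0%, Flow A 55/73 = 75.3% → Flow A
Overall: the one-page checkout 284/1189 = 23.9%, Flow A 200/717 = 27.9% → Flow A
Flow A wins overall and in every traffic group — no reversal.

No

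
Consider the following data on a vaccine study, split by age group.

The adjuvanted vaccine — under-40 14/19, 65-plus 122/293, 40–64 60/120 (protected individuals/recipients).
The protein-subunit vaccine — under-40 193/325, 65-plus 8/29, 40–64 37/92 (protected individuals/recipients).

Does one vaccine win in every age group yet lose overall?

Under-40: the adjuvanted vaccine 14/19 = 73.7%, the protein-subunit vaccine 193/325 = 59.4% → the adjuvanted vaccine
65-plus: the adjuvanted vaccine 122/293 = 41.6%, the protein-subunit vaccine 8/29 = 27.6% → the adjuvanted vaccine
40–64: the adjuvanted vaccine 60/120 = 50.0%, the protein-subunit vaccine 37/92 = 40.2% → the adjuvanted vaccine
Overall: the adjuvanted vaccine 196/432 = 45.4%, the protein-subunit vaccine 238/446 = 53.4% → the protein-subunit vaccine
The adjuvanted vaccine wins each age group but the protein-subunit vaccine wins overall — the comparison reverses. The adjuvanted vaccine's recipients skew toward 65-plus, which has a lower base rate.

Yes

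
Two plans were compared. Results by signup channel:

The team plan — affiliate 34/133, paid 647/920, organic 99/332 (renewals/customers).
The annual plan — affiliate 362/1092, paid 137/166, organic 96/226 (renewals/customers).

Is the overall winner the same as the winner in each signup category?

No

Affiliate: the team plan 34/133 = 25.6%, the annual plan 362/1092 = 33.2% → the annual plan
Paid: the team plan 647/920 = 70.3%, the annual plan 137/166 = 82.5% → the annual plan
Organic: the team plan 99/332 = 29.8%, the annual plan 96/226 = 42.5% → the annual plan
Overall: the team plan 780/1385 = 56.3%, the annual plan 595/1484 = 40.1% → the team plan
The annual plan wins each signup group but the team plan wins overall — the comparison reverses. The annual plan's customers skew toward affiliate, which has a lower base rate.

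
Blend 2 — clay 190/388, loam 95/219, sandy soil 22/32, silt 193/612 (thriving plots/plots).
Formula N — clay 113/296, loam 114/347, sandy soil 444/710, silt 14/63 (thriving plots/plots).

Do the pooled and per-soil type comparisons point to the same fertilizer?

Clay: Blend 2 190/388 = 49.0%, Formula N 113/296 = 38.2% → Blend 2
Loam: Blend 2 95/219 = 43.4%, Formula N 114/347 = 32.9% → Blend 2
Sandy soil: Blend 2 22/32 = 68.8%, Formula N 444/710 = 62.5% → Blend 2
Silt: Blend 2 193/612 = 31.5%, Formula N 14/63 = 22.2% → Blend 2
Overall: Blend 2 500/1251 = 40.0%, Formula N 685/1416 = 48.4% → Formula N
Blend 2 wins each soil group but Formula N wins overall — the comparison reverses. Blend 2's plots skew toward silt, which has a lower base rate.

No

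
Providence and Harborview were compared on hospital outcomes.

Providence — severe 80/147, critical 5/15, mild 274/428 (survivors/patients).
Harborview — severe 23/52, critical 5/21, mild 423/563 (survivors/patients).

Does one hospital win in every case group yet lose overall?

No

Severe: Providence 80/147 = 54.4%, Harborview 23/52 = 44.2% → Providence
Critical: Providence 5/15 = 33.3%, Harborview 5/21 = 23.8% → Providence
Mild: Providence 274/428 = 64.0%, Harborview 423/563 = 75.1% → Harborview
Overall: Providence 359/590 = 60.8%, Harborview 451/636 = 70.9% → Harborview
Neither sweeps: Providence wins 2 of 3 groups, Harborview wins 1. Harborview wins overall but not every group — no Simpson reversal.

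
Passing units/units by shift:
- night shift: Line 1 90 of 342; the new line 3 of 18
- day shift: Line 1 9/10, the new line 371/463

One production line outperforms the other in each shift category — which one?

Line 1

Night shift: Line 1 90/342 = 26.3%, the new line 3/18 = 16.7% → Line 1
Day shift: Line 1 9/10 = 90.0%, the new line 371/463 = 80.1% → Line 1
Line 1 has the higher rate in both groups.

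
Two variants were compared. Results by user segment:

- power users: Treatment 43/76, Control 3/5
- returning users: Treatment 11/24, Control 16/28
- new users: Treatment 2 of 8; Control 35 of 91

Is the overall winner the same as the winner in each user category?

No

Power users: Treatment 43/76 = 56.6%, Control 3/5 = 60.0% → Control
Returning users: Treatment 11/24 = 45.8%, Control 16/28 = 57.1% → Control
New users: Treatment 2/8 = 25.0%, Control 35/91 = 38.5% → Control
Overall: Treatment 56/108 = 51.9%, Control 54/124 = 43.5% → Treatment
Control wins each user group but Treatment wins overall — the comparison reverses. Control's views skew toward new users, which has a lower base rate.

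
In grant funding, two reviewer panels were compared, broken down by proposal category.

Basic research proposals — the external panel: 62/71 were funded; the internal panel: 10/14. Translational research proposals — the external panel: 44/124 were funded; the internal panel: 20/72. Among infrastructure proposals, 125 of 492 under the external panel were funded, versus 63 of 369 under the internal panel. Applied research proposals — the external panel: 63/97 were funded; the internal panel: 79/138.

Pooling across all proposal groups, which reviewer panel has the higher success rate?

the external panel

Basic research: the external panel 62/71 = 87.3%, the internal panel 10/14 = 71.4% → the external panel
Translational research: the external panel 44/124 = 35.5%, the internal panel 20/72 = 27.8% → the external panel
Infrastructure: the external panel 125/492 = 25.4%, the internal panel 63/369 = 17.1% → the external panel
Applied research: the external panel 63/97 = 64.9%, the internal panel 79/138 = 57.2% → the external panel
Overall: the external panel 294/784 = 37.5%, the internal panel 172/593 = 29.0% → the external panel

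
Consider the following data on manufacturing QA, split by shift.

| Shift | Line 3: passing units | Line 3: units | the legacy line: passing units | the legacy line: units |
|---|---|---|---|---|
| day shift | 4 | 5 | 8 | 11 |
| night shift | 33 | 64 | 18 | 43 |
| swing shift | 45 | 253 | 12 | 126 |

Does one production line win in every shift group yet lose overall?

Day shift: Line 3 4/5 = 80.0%, the legacy line 8/11 = 72.7% → Line 3
Night shift: Line 3 33/64 = 51.6%, the legacy line 18/43 = 41.9% → Line 3
Swing shift: Line 3 45/253 = 17.8%, the legacy line 12/126 = 9.5% → Line 3
Overall: Line 3 82/322 = 25.5%, the legacy line 38/180 = 21.1% → Line 3
Line 3 wins overall and in every shift group — no reversal.

No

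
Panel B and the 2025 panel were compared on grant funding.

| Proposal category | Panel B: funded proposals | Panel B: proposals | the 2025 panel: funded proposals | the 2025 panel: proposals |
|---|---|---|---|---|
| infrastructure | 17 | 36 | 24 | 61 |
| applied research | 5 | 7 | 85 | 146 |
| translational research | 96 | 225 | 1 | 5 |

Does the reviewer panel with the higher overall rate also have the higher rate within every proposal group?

Infrastructure: Panel B 17/36 = 47.2%, the 2025 panel 24/61 = 39.3% → Panel B
Applied research: Panel B 5/7 = 71.4%, the 2025 panel 85/146 = 58.2% → Panel B
Translational research: Panel B 96/225 = 42.7%, the 2025 panel 1/5 = 20.0% → Panel B
Overall: Panel B 118/268 = 44.0%, the 2025 panel 110/212 = 51.9% → the 2025 panel
Panel B wins each proposal group but the 2025 panel wins overall — the comparison reverses. Panel B's proposals skew toward translational research, which has a lower base rate.

No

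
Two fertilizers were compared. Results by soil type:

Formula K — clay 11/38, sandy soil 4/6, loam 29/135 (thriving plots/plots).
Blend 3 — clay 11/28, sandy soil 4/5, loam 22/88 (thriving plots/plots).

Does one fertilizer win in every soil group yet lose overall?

No

Clay: Formula K 11/38 = 28.9%, Blend 3 11/28 = 39.3% → Blend 3
Sandy soil: Formula K 4/6 = 66.7%, Blend 3 4/5 = 80.0% → Blend 3
Loam: Formula K 29/135 = 21.5%, Blend 3 22/88 = 25.0% → Blend 3
Overall: Formula K 44/179 = 24.6%, Blend 3 37/121 = 30.6% → Blend 3
Blend 3 wins overall and in every soil group — no reversal.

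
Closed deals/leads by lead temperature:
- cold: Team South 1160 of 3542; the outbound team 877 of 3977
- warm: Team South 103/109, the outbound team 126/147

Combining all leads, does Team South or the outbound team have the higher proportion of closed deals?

Cold: Team South 1160/3542 = 32.7%, the outbound team 877/3977 = 22.1% → Team South
Warm: Team South 103/109 = 94.5%, the outbound team 126/147 = 85.7% → Team South
Overall: Team South 1263/3651 = 34.6%, the outbound team 1003/4124 = 24.3% → Team South

Team South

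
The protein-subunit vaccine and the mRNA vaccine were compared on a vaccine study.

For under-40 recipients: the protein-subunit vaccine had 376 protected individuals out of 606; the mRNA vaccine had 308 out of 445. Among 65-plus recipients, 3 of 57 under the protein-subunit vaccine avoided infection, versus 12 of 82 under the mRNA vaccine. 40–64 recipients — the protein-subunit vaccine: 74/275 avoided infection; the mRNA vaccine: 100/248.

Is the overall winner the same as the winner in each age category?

Yes

Under-40: the protein-subunit vaccine 376/606 = 62.0%, the mRNA vaccine 308/445 = 69.2% → the mRNA vaccine
65-plus: the protein-subunit vaccine 3/57 = 5.3%, the mRNA vaccine 12/82 = 14.6% → the mRNA vaccine
40–64: the protein-subunit vaccine 74/275 = 26.9%, the mRNA vaccine 100/248 = 40.3% → the mRNA vaccine
Overall: the protein-subunit vaccine 453/938 = 48.3%, the mRNA vaccine 420/775 = 54.2% → the mRNA vaccine
The mRNA vaccine wins overall and in every age group — no reversal.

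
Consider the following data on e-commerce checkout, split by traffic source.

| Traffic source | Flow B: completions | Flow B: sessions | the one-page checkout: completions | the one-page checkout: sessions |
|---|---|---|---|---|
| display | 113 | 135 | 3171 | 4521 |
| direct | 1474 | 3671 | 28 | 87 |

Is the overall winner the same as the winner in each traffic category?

No

Display: Flow B 113/135 = 83.7%, the one-page checkout 3171/4521 = 70.1% → Flow B
Direct: Flow B 1474/3671 = 40.2%, the one-page checkout 28/87 = 32.2% → Flow B
Overall: Flow B 1587/3806 = 41.7%, the one-page checkout 3199/4608 = 69.4% → the one-page checkout
Flow B wins each traffic group but the one-page checkout wins overall — the comparison reverses. Flow B's sessions skew toward direct, which has a lower base rate.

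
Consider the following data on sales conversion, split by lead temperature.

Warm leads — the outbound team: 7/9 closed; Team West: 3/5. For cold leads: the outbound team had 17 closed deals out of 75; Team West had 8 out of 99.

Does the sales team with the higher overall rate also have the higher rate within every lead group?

Warm: the outbound team 7/9 = 77.8%, Team West 3/5 = 60.0% → the outbound team
Cold: the outbound team 17/75 = 22.7%, Team West 8/99 = 8.1% → the outbound team
Overall: the outbound team 24/84 = 28.6%, Team West 11/104 = 10.6% → the outbound team
The outbound team wins overall and in every lead group — no reversal.

Yes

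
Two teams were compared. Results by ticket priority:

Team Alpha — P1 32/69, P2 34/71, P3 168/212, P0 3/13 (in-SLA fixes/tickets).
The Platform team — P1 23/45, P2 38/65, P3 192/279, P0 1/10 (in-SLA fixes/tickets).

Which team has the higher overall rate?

P1: Team Alpha 32/69 = 46.4%, the Platform team 23/45 = 51.1% → the Platform team
P2: Team Alpha 34/71 = 47.9%, the Platform team 38/65 = 58.5% → the Platform team
P3: Team Alpha 168/212 = 79.2%, the Platform team 192/279 = 68.8% → Team Alpha
P0: Team Alpha 3/13 = 23.1%, the Platform team 1/10 = 10.0% → Team Alpha
Overall: Team Alpha 237/365 = 64.9%, the Platform team 254/399 = 63.7% → Team Alpha
(Neither sweeps every ticket group, but Team Alpha has the higher pooled rate.)

Team Alpha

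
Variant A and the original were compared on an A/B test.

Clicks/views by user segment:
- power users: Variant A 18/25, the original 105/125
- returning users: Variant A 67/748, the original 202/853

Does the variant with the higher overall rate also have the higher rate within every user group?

Yes

Power users: Variant A 18/25 = 72.0%, the original 105/125 = 84.0% → the original
Returning users: Variant A 67/748 = 9.0%, the original 202/853 = 23.7% → the original
Overall: Variant A 85/773 = 11.0%, the original 307/978 = 31.4% → the original
The original wins overall and in every user group — no reversal.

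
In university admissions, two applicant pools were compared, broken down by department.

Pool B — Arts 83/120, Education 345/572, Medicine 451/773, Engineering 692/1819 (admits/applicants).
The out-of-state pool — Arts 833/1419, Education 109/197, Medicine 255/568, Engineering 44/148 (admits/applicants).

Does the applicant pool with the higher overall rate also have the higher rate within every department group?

No

Arts: Pool B 83/120 = 69.2%, the out-of-state pool 833/1419 = 58.7% → Pool B
Education: Pool B 345/572 = 60.3%, the out-of-state pool 109/197 = 55.3% → Pool B
Medicine: Pool B 451/773 = 58.3%, the out-of-state pool 255/568 = 44.9% → Pool B
Engineering: Pool B 692/1819 = 38.0%, the out-of-state pool 44/148 = 29.7% → Pool B
Overall: Pool B 1571/3284 = 47.8%, the out-of-state pool 1241/2332 = 53.2% → the out-of-state pool
Pool B wins each department group but the out-of-state pool wins overall — the comparison reverses. Pool B's applicants skew toward Engineering, which has a lower base rate.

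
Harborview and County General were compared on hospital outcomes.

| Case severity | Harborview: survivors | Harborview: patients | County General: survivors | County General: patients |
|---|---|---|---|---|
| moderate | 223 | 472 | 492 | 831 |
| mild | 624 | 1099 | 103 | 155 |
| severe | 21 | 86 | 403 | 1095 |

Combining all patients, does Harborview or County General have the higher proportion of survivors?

Harborview

Moderate: Harborview 223/472 = 47.2%, County General 492/831 = 59.2% → County General
Mild: Harborview 624/1099 = 56.8%, County General 103/155 = 66.5% → County General
Severe: Harborview 21/86 = 24.4%, County General 403/1095 = 36.8% → County General
Overall: Harborview 868/1657 = 52.4%, County General 998/2081 = 48.0% → Harborview
(County General wins every case group but Harborview wins overall — County General's patients skew toward the low-rate severe group.)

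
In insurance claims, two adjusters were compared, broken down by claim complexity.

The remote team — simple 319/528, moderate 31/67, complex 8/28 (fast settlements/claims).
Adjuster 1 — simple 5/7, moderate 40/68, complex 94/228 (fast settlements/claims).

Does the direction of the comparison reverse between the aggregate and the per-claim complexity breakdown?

Yes

Simple: the remote team 319/528 = 60.4%, Adjuster 1 5/7 = 71.4% → Adjuster 1
Moderate: the remote team 31/67 = 46.3%, Adjuster 1 40/68 = 58.8% → Adjuster 1
Complex: the remote team 8/28 = 28.6%, Adjuster 1 94/228 = 41.2% → Adjuster 1
Overall: the remote team 358/623 = 57.5%, Adjuster 1 139/303 = 45.9% → the remote team
Adjuster 1 wins each claim group but the remote team wins overall — the comparison reverses. Adjuster 1's claims skew toward complex, which has a lower base rate.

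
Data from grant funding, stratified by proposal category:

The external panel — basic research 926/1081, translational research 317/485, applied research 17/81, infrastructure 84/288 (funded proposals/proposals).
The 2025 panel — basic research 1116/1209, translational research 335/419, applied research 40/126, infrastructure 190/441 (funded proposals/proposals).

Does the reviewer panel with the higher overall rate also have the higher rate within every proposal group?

Basic research: the external panel 926/1081 = 85.7%, the 2025 panel 1116/1209 = 92.3% → the 2025 panel
Translational research: the external panel 317/485 = 65.4%, the 2025 panel 335/419 = 80.0% → the 2025 panel
Applied research: the external panel 17/81 = 21.0%, the 2025 panel 40/126 = 31.7% → the 2025 panel
Infrastructure: the external panel 84/288 = 29.2%, the 2025 panel 190/441 = 43.1% → the 2025 panel
Overall: the external panel 1344/1935 = 69.5%, the 2025 panel 1681/2195 = 76.6% → the 2025 panel
The 2025 panel wins overall and in every proposal group — no reversal.

Yes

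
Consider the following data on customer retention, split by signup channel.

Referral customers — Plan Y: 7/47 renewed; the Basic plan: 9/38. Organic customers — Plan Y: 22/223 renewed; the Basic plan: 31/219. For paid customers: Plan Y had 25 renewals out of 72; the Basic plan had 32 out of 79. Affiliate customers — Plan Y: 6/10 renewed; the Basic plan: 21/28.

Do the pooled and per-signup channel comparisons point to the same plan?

Referral: Plan Y 7/47 = 14.9%, the Basic plan 9/38 = 23.7% → the Basic plan
Organic: Plan Y 22/223 = 9.9%, the Basic plan 31/219 = 14.2% → the Basic plan
Paid: Plan Y 25/72 = 34.7%, the Basic plan 32/79 = 40.5% → the Basic plan
Affiliate: Plan Y 6/10 = 60.0%, the Basic plan 21/28 = 75.0% → the Basic plan
Overall: Plan Y 60/352 = 17.0%, the Basic plan 93/364 = 25.5% → the Basic plan
The Basic plan wins overall and in every signup group — no reversal.

Yes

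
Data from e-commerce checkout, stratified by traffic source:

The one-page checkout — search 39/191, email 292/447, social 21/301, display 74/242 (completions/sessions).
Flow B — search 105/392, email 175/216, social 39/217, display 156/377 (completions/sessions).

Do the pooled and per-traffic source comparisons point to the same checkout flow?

Search: the one-page checkout 39/191 = 20.4%, Flow B 105/392 = 26.8% → Flow B
Email: the one-page checkout 292/447 = 65.3%, Flow B 175/216 = 81.0% → Flow B
Social: the one-page checkout 21/301 = 7.0%, Flow B 39/217 = 18.0% → Flow B
Display: the one-page checkout 74/242 = 30.6%, Flow B 156/377 = 41.4% → Flow B
Overall: the one-page checkout 426/1181 = 36.1%, Flow B 475/1202 = 39.5% → Flow B
Flow B wins overall and in every traffic group — no reversal.

Yes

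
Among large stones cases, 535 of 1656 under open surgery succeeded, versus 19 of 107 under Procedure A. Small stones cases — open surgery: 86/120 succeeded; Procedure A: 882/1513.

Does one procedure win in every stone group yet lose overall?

Yes

Large stones: open surgery 535/1656 = 32.3%, Procedure A 19/107 = 17.8% → open surgery
Small stones: open surgery 86/120 = 71.7%, Procedure A 882/1513 = 58.3% → open surgery
Overall: open surgery 621/1776 = 35.0%, Procedure A 901/1620 = 55.6% → Procedure A
Open surgery wins each stone group but Procedure A wins overall — the comparison reverses. Open surgery's cases skew toward large stones, which has a lower base rate.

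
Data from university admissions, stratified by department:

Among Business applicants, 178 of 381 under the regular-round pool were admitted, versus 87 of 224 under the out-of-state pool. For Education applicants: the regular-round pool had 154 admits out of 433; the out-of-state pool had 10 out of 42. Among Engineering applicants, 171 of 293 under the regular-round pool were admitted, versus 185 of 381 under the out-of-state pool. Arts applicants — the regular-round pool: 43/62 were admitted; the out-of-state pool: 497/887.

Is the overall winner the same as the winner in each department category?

Business: the regular-round pool 178/381 = 46.7%, the out-of-state pool 87/224 = 38.8% → the regular-round pool
Education: the regular-round pool 154/433 = 35.6%, the out-of-state pool 10/42 = 23.8% → the regular-round pool
Engineering: the regular-round pool 171/293 = 58.4%, the out-of-state pool 185/381 = 48.6% → the regular-round pool
Arts: the regular-round pool 43/62 = 69.4%, the out-of-state pool 497/887 = 56.0% → the regular-round pool
Overall: the regular-round pool 546/1169 = 46.7%, the out-of-state pool 779/1534 = 50.8% → the out-of-state pool
The regular-round pool wins each department group but the out-of-state pool wins overall — the comparison reverses. The regular-round pool's applicants skew toward Education, which has a lower base rate.

No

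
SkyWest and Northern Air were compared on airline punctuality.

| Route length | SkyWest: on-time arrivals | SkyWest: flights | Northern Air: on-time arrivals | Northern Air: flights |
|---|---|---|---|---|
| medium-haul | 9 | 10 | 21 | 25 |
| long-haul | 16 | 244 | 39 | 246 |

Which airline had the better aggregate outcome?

Medium-haul: SkyWest 9/10 = 90.0%, Northern Air 21/25 = 84.0% → SkyWest
Long-haul: SkyWest 16/244 = 6.6%, Northern Air 39/246 = 15.9% → Northern Air
Overall: SkyWest 25/254 = 9.8%, Northern Air 60/271 = 22.1% → Northern Air
(Neither sweeps every route group, but Northern Air has the higher pooled rate.)

Northern Air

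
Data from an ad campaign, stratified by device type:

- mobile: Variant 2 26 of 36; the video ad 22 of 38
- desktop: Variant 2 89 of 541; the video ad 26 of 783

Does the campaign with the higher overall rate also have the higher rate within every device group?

Yes

Mobile: Variant 2 26/36 = 72.2%, the video ad 22/38 = 57.9% → Variant 2
Desktop: Variant 2 89/541 = 16.5%, the video ad 26/783 = 3.3% → Variant 2
Overall: Variant 2 115/577 = 19.9%, the video ad 48/821 = 5.8% → Variant 2
Variant 2 wins overall and in every device group — no reversal.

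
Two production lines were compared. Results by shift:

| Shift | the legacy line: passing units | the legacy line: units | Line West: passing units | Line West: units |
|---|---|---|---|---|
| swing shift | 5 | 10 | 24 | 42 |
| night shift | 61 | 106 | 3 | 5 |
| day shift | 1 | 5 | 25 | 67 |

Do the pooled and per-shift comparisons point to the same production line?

Swing shift: the legacy line 5/10 = 50.0%, Line West 24/42 = 57.1% → Line West
Night shift: the legacy line 61/106 = 57.5%, Line West 3/5 = 60.0% → Line West
Day shift: the legacy line 1/5 = 20.0%, Line West 25/67 = 37.3% → Line West
Overall: the legacy line 67/121 = 55.4%, Line West 52/114 = 45.6% → the legacy line
Line West wins each shift group but the legacy line wins overall — the comparison reverses. Line West's units skew toward day shift, which has a lower base rate.

No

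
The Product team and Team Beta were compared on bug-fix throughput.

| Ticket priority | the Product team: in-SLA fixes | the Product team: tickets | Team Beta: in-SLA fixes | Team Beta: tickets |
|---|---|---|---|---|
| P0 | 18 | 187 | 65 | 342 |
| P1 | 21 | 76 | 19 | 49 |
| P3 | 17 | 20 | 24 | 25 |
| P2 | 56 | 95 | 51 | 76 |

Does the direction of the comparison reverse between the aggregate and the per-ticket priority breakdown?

No

P0: the Product team 18/187 = 9.6%, Team Beta 65/342 = 19.0% → Team Beta
P1: the Product team 21/76 = 27.6%, Team Beta 19/49 = 38.8% → Team Beta
P3: the Product team 17/20 = 85.0%, Team Beta 24/25 = 96.0% → Team Beta
P2: the Product team 56/95 = 58.9%, Team Beta 51/76 = 67.1% → Team Beta
Overall: the Product team 112/378 = 29.6%, Team Beta 159/492 = 32.3% → Team Beta
Team Beta wins overall and in every ticket group — no reversal.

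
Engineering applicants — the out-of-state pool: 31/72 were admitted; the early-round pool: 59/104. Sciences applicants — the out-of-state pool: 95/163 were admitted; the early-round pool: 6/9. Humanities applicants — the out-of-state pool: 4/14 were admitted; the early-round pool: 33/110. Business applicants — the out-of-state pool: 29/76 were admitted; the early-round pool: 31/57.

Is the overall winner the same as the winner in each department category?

No

Engineering: the out-of-state pool 31/72 = 43.1%, the early-round pool 59/104 = 56.7% → the early-round pool
Sciences: the out-of-state pool 95/163 = 58.3%, the early-round pool 6/9 = 66.7% → the early-round pool
Humanities: the out-of-state pool 4/14 = 28.6%, the early-round pool 33/110 = 30.0% → the early-round pool
Business: the out-of-state pool 29/76 = 38.2%, the early-round pool 31/57 = 54.4% → the early-round pool
Overall: the out-of-state pool 159/325 = 48.9%, the early-round pool 129/280 = 46.1% → the out-of-state pool
The early-round pool wins each department group but the out-of-state pool wins overall — the comparison reverses. The early-round pool's applicants skew toward Humanities, which has a lower base rate.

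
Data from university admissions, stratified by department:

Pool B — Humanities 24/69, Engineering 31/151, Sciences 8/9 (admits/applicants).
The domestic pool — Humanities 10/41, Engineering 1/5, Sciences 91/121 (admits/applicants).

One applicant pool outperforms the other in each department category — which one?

Humanities: Pool B 24/69 = 34.8%, the domestic pool 10/41 = 24.4% → Pool B
Engineering: Pool B 31/151 = 20.5%, the domestic pool 1/5 = 20.0% → Pool B
Sciences: Pool B 8/9 = 88.9%, the domestic pool 91/121 = 75.2% → Pool B
Pool B has the higher rate in all 3 groups.

Pool B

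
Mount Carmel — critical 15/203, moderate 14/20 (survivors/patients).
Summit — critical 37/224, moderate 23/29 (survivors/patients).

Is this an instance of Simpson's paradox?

No

Critical: Mount Carmel 15/203 = 7.4%, Summit 37/224 = 16.5% → Summit
Moderate: Mount Carmel 14/20 = 70.0%, Summit 23/29 = 79.3% → Summit
Overall: Mount Carmel 29/223 = 13.0%, Summit 60/253 = 23.7% → Summit
Summit wins overall and in every case group — no reversal.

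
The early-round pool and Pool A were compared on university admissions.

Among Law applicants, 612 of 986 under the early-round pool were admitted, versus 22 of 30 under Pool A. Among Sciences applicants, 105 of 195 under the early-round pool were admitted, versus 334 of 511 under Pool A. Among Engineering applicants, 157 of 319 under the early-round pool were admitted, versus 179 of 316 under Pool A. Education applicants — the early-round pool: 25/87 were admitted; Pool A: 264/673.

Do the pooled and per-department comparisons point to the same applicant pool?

Law: the early-round pool 612/986 = 62.1%, Pool A 22/30 = 73.3% → Pool A
Sciences: the early-round pool 105/195 = 53.8%, Pool A 334/511 = 65.4% → Pool A
Engineering: the early-round pool 157/319 = 49.2%, Pool A 179/316 = 56.6% → Pool A
Education: the early-round pool 25/87 = 28.7%, Pool A 264/673 = 39.2% → Pool A
Overall: the early-round pool 899/1587 = 56.6%, Pool A 799/1530 = 52.2% → the early-round pool
Pool A wins each department group but the early-round pool wins overall — the comparison reverses. Pool A's applicants skew toward Education, which has a lower base rate.

No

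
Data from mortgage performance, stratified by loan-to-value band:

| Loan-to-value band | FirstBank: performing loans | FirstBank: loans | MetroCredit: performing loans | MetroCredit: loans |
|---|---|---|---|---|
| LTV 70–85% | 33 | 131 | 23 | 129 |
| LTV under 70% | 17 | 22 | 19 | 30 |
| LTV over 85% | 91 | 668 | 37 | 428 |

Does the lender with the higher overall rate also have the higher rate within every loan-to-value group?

Yes

LTV 70–85%: FirstBank 33/131 = 25.2%, MetroCredit 23/129 = 17.8% → FirstBank
LTV under 70%: FirstBank 17/22 = 77.3%, MetroCredit 19/30 = 63.3% → FirstBank
LTV over 85%: FirstBank 91/668 = 13.6%, MetroCredit 37/428 = 8.6% → FirstBank
Overall: FirstBank 141/821 = 17.2%, MetroCredit 79/587 = 13.5% → FirstBank
FirstBank wins overall and in every loan-to-value group — no reversal.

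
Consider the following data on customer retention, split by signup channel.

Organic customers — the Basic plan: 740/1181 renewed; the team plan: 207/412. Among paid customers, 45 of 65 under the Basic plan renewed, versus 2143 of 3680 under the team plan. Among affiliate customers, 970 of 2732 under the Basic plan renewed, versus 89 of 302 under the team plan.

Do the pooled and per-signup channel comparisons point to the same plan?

No

Organic: the Basic plan 740/1181 = 62.7%, the team plan 207/412 = 50.2% → the Basic plan
Paid: the Basic plan 45/65 = 69.2%, the team plan 2143/3680 = 58.2% → the Basic plan
Affiliate: the Basic plan 970/2732 = 35.5%, the team plan 89/302 = 29.5% → the Basic plan
Overall: the Basic plan 1755/3978 = 44.1%, the team plan 2439/4394 = 55.5% → the team plan
The Basic plan wins each signup group but the team plan wins overall — the comparison reverses. The Basic plan's customers skew toward affiliate, which has a lower base rate.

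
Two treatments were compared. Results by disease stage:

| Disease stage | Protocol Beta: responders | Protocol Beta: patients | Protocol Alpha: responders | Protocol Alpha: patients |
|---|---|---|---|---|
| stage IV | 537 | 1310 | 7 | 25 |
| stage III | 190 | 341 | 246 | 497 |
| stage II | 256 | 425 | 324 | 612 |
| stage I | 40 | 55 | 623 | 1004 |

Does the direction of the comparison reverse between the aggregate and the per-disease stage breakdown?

Stage IV: Protocol Beta 537/1310 = 41.0%, Protocol Alpha 7/25 = 28.0% → Protocol Beta
Stage III: Protocol Beta 190/341 = 55.7%, Protocol Alpha 246/497 = 49.5% → Protocol Beta
Stage II: Protocol Beta 256/425 = 60.2%, Protocol Alpha 324/612 = 52.9% → Protocol Beta
Stage I: Protocol Beta 40/55 = 72.7%, Protocol Alpha 623/1004 = 62.1% → Protocol Beta
Overall: Protocol Beta 1023/2131 = 48.0%, Protocol Alpha 1200/2138 = 56.1% → Protocol Alpha
Protocol Beta wins each disease group but Protocol Alpha wins overall — the comparison reverses. Protocol Beta's patients skew toward stage IV, which has a lower base rate.

Yes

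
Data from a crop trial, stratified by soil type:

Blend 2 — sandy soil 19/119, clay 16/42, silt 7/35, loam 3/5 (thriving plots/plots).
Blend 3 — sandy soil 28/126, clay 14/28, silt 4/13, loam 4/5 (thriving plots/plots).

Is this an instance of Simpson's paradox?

No

Sandy soil: Blend 2 19/119 = 16.0%, Blend 3 28/126 = 22.2% → Blend 3
Clay: Blend 2 16/42 = 38.1%, Blend 3 14/28 = 50.0% → Blend 3
Silt: Blend 2 7/35 = 20.0%, Blend 3 4/13 = 30.8% → Blend 3
Loam: Blend 2 3/5 = 60.0%, Blend 3 4/5 = 80.0% → Blend 3
Overall: Blend 2 45/201 = 22.4%, Blend 3 50/172 = 29.1% → Blend 3
Blend 3 wins overall and in every soil group — no reversal.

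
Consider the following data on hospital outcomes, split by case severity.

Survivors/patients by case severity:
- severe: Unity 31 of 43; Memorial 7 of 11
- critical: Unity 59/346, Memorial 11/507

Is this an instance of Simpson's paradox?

No

Severe: Unity 31/43 = 72.1%, Memorial 7/11 = 63.6% → Unity
Critical: Unity 59/346 = 17.1%, Memorial 11/507 = 2.2% → Unity
Overall: Unity 90/389 = 23.1%, Memorial 18/518 = 3.5% → Unity
Unity wins overall and in every case group — no reversal.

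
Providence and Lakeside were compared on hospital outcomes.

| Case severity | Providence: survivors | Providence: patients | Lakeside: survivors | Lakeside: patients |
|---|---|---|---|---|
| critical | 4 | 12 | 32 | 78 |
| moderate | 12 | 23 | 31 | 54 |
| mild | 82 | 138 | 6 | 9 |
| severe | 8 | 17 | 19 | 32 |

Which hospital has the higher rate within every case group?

Lakeside

Critical: Providence 4/12 = 33.3%, Lakeside 32/78 = 41.0% → Lakeside
Moderate: Providence 12/23 = 52.2%, Lakeside 31/54 = 57.4% → Lakeside
Mild: Providence 82/138 = 59.4%, Lakeside 6/9 = 66.7% → Lakeside
Severe: Providence 8/17 = 47.1%, Lakeside 19/32 = 59.4% → Lakeside
Lakeside has the higher rate in all 4 groups.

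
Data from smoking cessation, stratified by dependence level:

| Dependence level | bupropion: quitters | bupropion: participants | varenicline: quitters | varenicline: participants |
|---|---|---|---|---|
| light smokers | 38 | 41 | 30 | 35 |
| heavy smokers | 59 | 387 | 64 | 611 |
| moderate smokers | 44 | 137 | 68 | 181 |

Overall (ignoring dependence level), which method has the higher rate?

Light smokers: bupropion 38/41 = 92.7%, varenicline 30/35 = 85.7% → bupropion
Heavy smokers: bupropion 59/387 = 15.2%, varenicline 64/611 = 10.5% → bupropion
Moderate smokers: bupropion 44/137 = 32.1%, varenicline 68/181 = 37.6% → varenicline
Overall: bupropion 141/565 = 25.0%, varenicline 162/827 = 19.6% → bupropion
(Neither sweeps every dependence group, but bupropion has the higher pooled rate.)

bupropion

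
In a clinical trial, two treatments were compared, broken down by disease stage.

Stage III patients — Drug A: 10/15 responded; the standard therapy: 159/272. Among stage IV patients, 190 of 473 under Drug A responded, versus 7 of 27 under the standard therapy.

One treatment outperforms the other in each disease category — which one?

Stage III: Drug A 10/15 = 66.7%, the standard therapy 159/272 = 58.5% → Drug A
Stage IV: Drug A 190/473 = 40.2%, the standard therapy 7/27 = 25.9% → Drug A
Drug A has the higher rate in both groups.

Drug A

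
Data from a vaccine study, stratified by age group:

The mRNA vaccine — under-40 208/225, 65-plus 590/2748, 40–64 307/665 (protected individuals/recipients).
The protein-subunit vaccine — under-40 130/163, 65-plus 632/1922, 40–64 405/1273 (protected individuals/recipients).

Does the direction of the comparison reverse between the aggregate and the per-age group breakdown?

Under-40: the mRNA vaccine 208/225 = 92.4%, the protein-subunit vaccine 130/163 = 79.8% → the mRNA vaccine
65-plus: the mRNA vaccine 590/2748 = 21.5%, the protein-subunit vaccine 632/1922 = 32.9% → the protein-subunit vaccine
40–64: the mRNA vaccine 307/665 = 46.2%, the protein-subunit vaccine 405/1273 = 31.8% → the mRNA vaccine
Overall: the mRNA vaccine 1105/3638 = 30.4%, the protein-subunit vaccine 1167/3358 = 34.8% → the protein-subunit vaccine
Neither sweeps: the mRNA vaccine wins 2 of 3 groups, the protein-subunit vaccine wins 1. The protein-subunit vaccine wins overall but not every group — no Simpson reversal.

No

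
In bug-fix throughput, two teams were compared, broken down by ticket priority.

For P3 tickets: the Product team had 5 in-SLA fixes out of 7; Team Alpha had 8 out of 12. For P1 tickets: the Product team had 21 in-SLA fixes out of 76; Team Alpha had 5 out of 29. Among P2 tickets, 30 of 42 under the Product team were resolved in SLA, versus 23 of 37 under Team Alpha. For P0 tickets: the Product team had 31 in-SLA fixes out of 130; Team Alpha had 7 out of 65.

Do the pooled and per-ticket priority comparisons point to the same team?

P3: the Product team 5/7 = 71.4%, Team Alpha 8/12 = 66.7% → the Product team
P1: the Product team 21/76 = 27.6%, Team Alpha 5/29 = 17.2% → the Product team
P2: the Product team 30/42 = 71.4%, Team Alpha 23/37 = 62.2% → the Product team
P0: the Product team 31/130 = 23.8%, Team Alpha 7/65 = 10.8% → the Product team
Overall: the Product team 87/255 = 34.1%, Team Alpha 43/143 = 30.1% → the Product team
The Product team wins overall and in every ticket group — no reversal.

Yes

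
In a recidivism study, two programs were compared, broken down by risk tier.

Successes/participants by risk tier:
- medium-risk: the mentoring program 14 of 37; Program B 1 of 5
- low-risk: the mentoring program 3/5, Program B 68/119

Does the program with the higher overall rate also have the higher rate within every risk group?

No

Medium-risk: the mentoring program 14/37 = 37.8%, Program B 1/5 = 20.0% → the mentoring program
Low-risk: the mentoring program 3/5 = 60.0%, Program B 68/119 = 57.1% → the mentoring program
Overall: the mentoring program 17/42 = 40.5%, Program B 69/124 = 55.6% → Program B
The mentoring program wins each risk group but Program B wins overall — the comparison reverses. The mentoring program's participants skew toward medium-risk, which has a lower base rate.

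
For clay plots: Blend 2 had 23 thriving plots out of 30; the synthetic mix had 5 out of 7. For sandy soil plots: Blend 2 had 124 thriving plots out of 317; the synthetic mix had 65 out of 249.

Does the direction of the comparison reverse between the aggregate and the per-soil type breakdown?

No

Clay: Blend 2 23/30 = 76.7%, the synthetic mix 5/7 = 71.4% → Blend 2
Sandy soil: Blend 2 124/317 = 39.1%, the synthetic mix 65/249 = 26.1% → Blend 2
Overall: Blend 2 147/347 = 42.4%, the synthetic mix 70/256 = 27.3% → Blend 2
Blend 2 wins overall and in every soil group — no reversal.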